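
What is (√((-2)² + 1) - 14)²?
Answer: (14 - √5)² ≈ 138.39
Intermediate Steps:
(√((-2)² + 1) - 14)² = (√(4 + 1) - 14)² = (√5 - 14)² = (-14 + √5)²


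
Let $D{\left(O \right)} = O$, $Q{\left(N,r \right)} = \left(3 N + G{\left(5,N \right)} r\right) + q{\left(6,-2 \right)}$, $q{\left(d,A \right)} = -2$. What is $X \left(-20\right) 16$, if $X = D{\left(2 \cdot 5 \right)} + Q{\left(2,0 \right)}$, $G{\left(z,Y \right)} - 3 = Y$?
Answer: $-4480$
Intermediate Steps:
$G{\left(z,Y \right)} = 3 + Y$
$Q{\left(N,r \right)} = -2 + 3 N + r \left(3 + N\right)$ ($Q{\left(N,r \right)} = \left(3 N + \left(3 + N\right) r\right) - 2 = \left(3 N + r \left(3 + N\right)\right) - 2 = -2 + 3 N + r \left(3 + N\right)$)
$X = 14$ ($X = 2 \cdot 5 + \left(-2 + 3 \cdot 2 + 0 \left(3 + 2\right)\right) = 10 + \left(-2 + 6 + 0 \cdot 5\right) = 10 + \left(-2 + 6 + 0\right) = 10 + 4 = 14$)
$X \left(-20\right) 16 = 14 \left(-20\right) 16 = \left(-280\right) 16 = -4480$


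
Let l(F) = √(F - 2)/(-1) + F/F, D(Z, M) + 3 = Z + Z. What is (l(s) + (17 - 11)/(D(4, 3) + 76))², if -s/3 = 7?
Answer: (29 - 27*I*√23)²/729 ≈ -21.846 - 10.302*I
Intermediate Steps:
D(Z, M) = -3 + 2*Z (D(Z, M) = -3 + (Z + Z) = -3 + 2*Z)
s = -21 (s = -3*7 = -21)
l(F) = 1 - √(-2 + F) (l(F) = √(-2 + F)*(-1) + 1 = -√(-2 + F) + 1 = 1 - √(-2 + F))
(l(s) + (17 - 11)/(D(4, 3) + 76))² = ((1 - √(-2 - 21)) + (17 - 11)/((-3 + 2*4) + 76))² = ((1 - √(-23)) + 6/((-3 + 8) + 76))² = ((1 - I*√23) + 6/(5 + 76))² = ((1 - I*√23) + 6/81)² = ((1 - I*√23) + 6*(1/81))² = ((1 - I*√23) + 2/27)² = (29/27 - I*√23)²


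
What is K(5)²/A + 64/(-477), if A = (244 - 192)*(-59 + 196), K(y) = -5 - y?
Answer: -102059/849537 ≈ -0.12013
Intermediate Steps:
A = 7124 (A = 52*137 = 7124)
K(5)²/A + 64/(-477) = (-5 - 1*5)²/7124 + 64/(-477) = (-5 - 5)²*(1/7124) + 64*(-1/477) = (-10)²*(1/7124) - 64/477 = 100*(1/7124) - 64/477 = 25/1781 - 64/477 = -102059/849537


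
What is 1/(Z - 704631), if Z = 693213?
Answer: -1/11418 ≈ -8.7581e-5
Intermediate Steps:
1/(Z - 704631) = 1/(693213 - 704631) = 1/(-11418) = -1/11418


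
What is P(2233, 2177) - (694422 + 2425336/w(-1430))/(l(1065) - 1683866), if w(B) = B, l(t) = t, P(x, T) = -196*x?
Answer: -526602830569558/1203202715 ≈ -4.3767e+5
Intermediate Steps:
P(2233, 2177) - (694422 + 2425336/w(-1430))/(l(1065) - 1683866) = -196*2233 - (694422 + 2425336/(-1430))/(1065 - 1683866) = -437668 - (694422 + 2425336*(-1/1430))/(-1682801) = -437668 - (694422 - 1212668/715)*(-1)/1682801 = -437668 - 495299062*(-1)/(715*1682801) = -437668 - 1*(-495299062/1203202715) = -437668 + 495299062/1203202715 = -526602830569558/1203202715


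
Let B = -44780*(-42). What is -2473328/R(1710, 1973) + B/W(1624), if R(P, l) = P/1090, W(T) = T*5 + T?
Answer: -15634465271/9918 ≈ -1.5764e+6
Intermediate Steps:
W(T) = 6*T (W(T) = 5*T + T = 6*T)
R(P, l) = P/1090 (R(P, l) = P*(1/1090) = P/1090)
B = 1880760
-2473328/R(1710, 1973) + B/W(1624) = -2473328/((1/1090)*1710) + 1880760/((6*1624)) = -2473328/171/109 + 1880760/9744 = -2473328*109/171 + 1880760*(1/9744) = -269592752/171 + 11195/58 = -15634465271/9918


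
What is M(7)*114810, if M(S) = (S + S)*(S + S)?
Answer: 22502760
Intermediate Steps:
M(S) = 4*S² (M(S) = (2*S)*(2*S) = 4*S²)
M(7)*114810 = (4*7²)*114810 = (4*49)*114810 = 196*114810 = 22502760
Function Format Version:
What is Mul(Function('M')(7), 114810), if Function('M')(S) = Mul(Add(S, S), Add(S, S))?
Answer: 22502760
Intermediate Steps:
Function('M')(S) = Mul(4, Pow(S, 2)) (Function('M')(S) = Mul(Mul(2, S), Mul(2, S)) = Mul(4, Pow(S, 2)))
Mul(Function('M')(7), 114810) = Mul(Mul(4, Pow(7, 2)), 114810) = Mul(Mul(4, 49), 114810) = Mul(196, 114810) = 22502760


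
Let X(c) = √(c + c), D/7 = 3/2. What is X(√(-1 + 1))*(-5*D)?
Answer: 0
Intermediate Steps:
D = 21/2 (D = 7*(3/2) = 21/2 ≈ 10.500)
X(c) = √2*√c (X(c) = √(2*c) = √2*√c)
X(√(-1 + 1))*(-5*D) = (√2*√(√(-1 + 1)))*(-5*21/2) = (√2*√(√0))*(-105/2) = (√2*√0)*(-105/2) = (√2*0)*(-105/2) = 0*(-105/2) = 0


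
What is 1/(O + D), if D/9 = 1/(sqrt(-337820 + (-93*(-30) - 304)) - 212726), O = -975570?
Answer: -14715721094306078/14356216028594767825947 + I*sqrt(335334)/4785405342864922608649 ≈ -1.025e-6 + 1.2101e-19*I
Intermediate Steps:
D = 9/(-212726 + I*sqrt(335334)) (D = 9/(sqrt(-337820 + (-93*(-30) - 304)) - 212726) = 9/(sqrt(-337820 + (2790 - 304)) - 212726) = 9/(sqrt(-337820 + 2486) - 212726) = 9/(sqrt(-335334) - 212726) = 9/(I*sqrt(335334) - 212726) = 9/(-212726 + I*sqrt(335334)) ≈ -4.2308e-5 - 1.1517e-7*I)
1/(O + D) = 1/(-975570 + (-957267/22626343205 - 9*I*sqrt(335334)/45252686410)) = 1/(-22073581641459117/22626343205 - 9*I*sqrt(335334)/45252686410)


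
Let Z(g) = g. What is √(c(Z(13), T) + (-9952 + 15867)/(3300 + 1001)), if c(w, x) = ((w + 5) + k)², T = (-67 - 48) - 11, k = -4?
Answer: √3651166211/4301 ≈ 14.049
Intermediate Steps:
T = -126 (T = -115 - 11 = -126)
c(w, x) = (1 + w)² (c(w, x) = ((w + 5) - 4)² = ((5 + w) - 4)² = (1 + w)²)
√(c(Z(13), T) + (-9952 + 15867)/(3300 + 1001)) = √((1 + 13)² + (-9952 + 15867)/(3300 + 1001)) = √(14² + 5915/4301) = √(196 + 5915*(1/4301)) = √(196 + 5915/4301) = √(848911/4301) = √3651166211/4301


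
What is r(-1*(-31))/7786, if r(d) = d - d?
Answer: 0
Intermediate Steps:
r(d) = 0
r(-1*(-31))/7786 = 0/7786 = 0*(1/7786) = 0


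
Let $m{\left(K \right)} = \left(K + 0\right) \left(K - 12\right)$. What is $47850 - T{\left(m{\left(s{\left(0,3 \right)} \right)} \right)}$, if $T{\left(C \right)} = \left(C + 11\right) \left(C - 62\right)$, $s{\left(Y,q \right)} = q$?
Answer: $46426$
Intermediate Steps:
$m{\left(K \right)} = K \left(-12 + K\right)$
$T{\left(C \right)} = \left(-62 + C\right) \left(11 + C\right)$ ($T{\left(C \right)} = \left(11 + C\right) \left(-62 + C\right) = \left(-62 + C\right) \left(11 + C\right)$)
$47850 - T{\left(m{\left(s{\left(0,3 \right)} \right)} \right)} = 47850 - \left(-682 + \left(3 \left(-12 + 3\right)\right)^{2} - 51 \cdot 3 \left(-12 + 3\right)\right) = 47850 - \left(-682 + \left(3 \left(-9\right)\right)^{2} - 51 \cdot 3 \left(-9\right)\right) = 47850 - \left(-682 + \left(-27\right)^{2} - -1377\right) = 47850 - \left(-682 + 729 + 1377\right) = 47850 - 1424 = 46426$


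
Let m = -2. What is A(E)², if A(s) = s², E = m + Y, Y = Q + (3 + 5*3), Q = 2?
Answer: 104976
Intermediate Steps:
Y = 20 (Y = 2 + (3 + 5*3) = 2 + (3 + 15) = 2 + 18 = 20)
E = 18 (E = -2 + 20 = 18)
A(E)² = (18²)² = 324² = 104976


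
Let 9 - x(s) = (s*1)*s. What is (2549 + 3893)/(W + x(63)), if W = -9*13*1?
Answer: -6442/4077 ≈ -1.5801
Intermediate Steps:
x(s) = 9 - s² (x(s) = 9 - s*1*s = 9 - s*s = 9 - s²)
W = -117 (W = -117*1 = -117)
(2549 + 3893)/(W + x(63)) = (2549 + 3893)/(-117 + (9 - 1*63²)) = 6442/(-117 + (9 - 1*3969)) = 6442/(-117 + (9 - 3969)) = 6442/(-117 - 3960) = 6442/(-4077) = 6442*(-1/4077) = -6442/4077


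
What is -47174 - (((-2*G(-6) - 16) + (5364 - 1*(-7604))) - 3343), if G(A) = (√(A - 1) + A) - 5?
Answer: -56805 + 2*I*√7 ≈ -56805.0 + 5.2915*I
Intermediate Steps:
G(A) = -5 + A + √(-1 + A) (G(A) = (√(-1 + A) + A) - 5 = (A + √(-1 + A)) - 5 = -5 + A + √(-1 + A))
-47174 - (((-2*G(-6) - 16) + (5364 - 1*(-7604))) - 3343) = -47174 - (((-2*(-5 - 6 + √(-1 - 6)) - 16) + (5364 - 1*(-7604))) - 3343) = -47174 - (((-2*(-5 - 6 + √(-7)) - 16) + (5364 + 7604)) - 3343) = -47174 - (((-2*(-5 - 6 + I*√7) - 16) + 12968) - 3343) = -47174 - (((-2*(-11 + I*√7) - 16) + 12968) - 3343) = -47174 - ((((22 - 2*I*√7) - 16) + 12968) - 3343) = -47174 - (((6 - 2*I*√7) + 12968) - 3343) = -47174 - ((12974 - 2*I*√7) - 3343) = -47174 - (9631 - 2*I*√7) = -47174 + (-9631 + 2*I*√7) = -56805 + 2*I*√7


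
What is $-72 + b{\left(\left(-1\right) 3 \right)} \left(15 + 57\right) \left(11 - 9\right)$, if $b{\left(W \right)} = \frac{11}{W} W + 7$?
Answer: $2520$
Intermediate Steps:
$b{\left(W \right)} = 18$ ($b{\left(W \right)} = 11 + 7 = 18$)
$-72 + b{\left(\left(-1\right) 3 \right)} \left(15 + 57\right) \left(11 - 9\right) = -72 + 18 \left(15 + 57\right) \left(11 - 9\right) = -72 + 18 \cdot 72 \cdot 2 = -72 + 18 \cdot 144 = -72 + 2592 = 2520$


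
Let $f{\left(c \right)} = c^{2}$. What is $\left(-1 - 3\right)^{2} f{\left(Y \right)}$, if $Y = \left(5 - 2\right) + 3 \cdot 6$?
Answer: $7056$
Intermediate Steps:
$Y = 21$ ($Y = 3 + 18 = 21$)
$\left(-1 - 3\right)^{2} f{\left(Y \right)} = \left(-1 - 3\right)^{2} \cdot 21^{2} = \left(-4\right)^{2} \cdot 441 = 16 \cdot 441 = 7056$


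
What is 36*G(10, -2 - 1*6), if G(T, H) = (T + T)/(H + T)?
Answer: 360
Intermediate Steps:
G(T, H) = 2*T/(H + T) (G(T, H) = (2*T)/(H + T) = 2*T/(H + T))
36*G(10, -2 - 1*6) = 36*(2*10/((-2 - 1*6) + 10)) = 36*(2*10/((-2 - 6) + 10)) = 36*(2*10/(-8 + 10)) = 36*(2*10/2) = 36*(2*10*(1/2)) = 36*10 = 360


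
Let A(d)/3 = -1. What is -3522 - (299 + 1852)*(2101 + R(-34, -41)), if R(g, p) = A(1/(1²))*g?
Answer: -4742175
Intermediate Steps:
A(d) = -3 (A(d) = 3*(-1) = -3)
R(g, p) = -3*g
-3522 - (299 + 1852)*(2101 + R(-34, -41)) = -3522 - (299 + 1852)*(2101 - 3*(-34)) = -3522 - 2151*(2101 + 102) = -3522 - 2151*2203 = -3522 - 1*4738653 = -3522 - 4738653 = -4742175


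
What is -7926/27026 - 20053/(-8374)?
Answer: 237790027/113157862 ≈ 2.1014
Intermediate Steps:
-7926/27026 - 20053/(-8374) = -7926*1/27026 - 20053*(-1/8374) = -3963/13513 + 20053/8374 = 237790027/113157862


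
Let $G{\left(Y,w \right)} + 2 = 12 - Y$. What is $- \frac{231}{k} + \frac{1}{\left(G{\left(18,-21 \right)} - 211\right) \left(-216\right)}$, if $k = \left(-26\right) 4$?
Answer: $\frac{341479}{153738} \approx 2.2212$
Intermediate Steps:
$G{\left(Y,w \right)} = 10 - Y$ ($G{\left(Y,w \right)} = -2 - \left(-12 + Y\right) = 10 - Y$)
$k = -104$
$- \frac{231}{k} + \frac{1}{\left(G{\left(18,-21 \right)} - 211\right) \left(-216\right)} = - \frac{231}{-104} + \frac{1}{\left(\left(10 - 18\right) - 211\right) \left(-216\right)} = \left(-231\right) \left(- \frac{1}{104}\right) + \frac{1}{\left(10 - 18\right) - 211} \left(- \frac{1}{216}\right) = \frac{231}{104} + \frac{1}{-8 - 211} \left(- \frac{1}{216}\right) = \frac{231}{104} + \frac{1}{-219} \left(- \frac{1}{216}\right) = \frac{231}{104} - - \frac{1}{47304} = \frac{231}{104} + \frac{1}{47304} = \frac{341479}{153738}$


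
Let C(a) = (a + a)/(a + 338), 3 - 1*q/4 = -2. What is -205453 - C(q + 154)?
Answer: -26298071/128 ≈ -2.0545e+5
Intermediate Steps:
q = 20 (q = 12 - 4*(-2) = 12 + 8 = 20)
C(a) = 2*a/(338 + a) (C(a) = (2*a)/(338 + a) = 2*a/(338 + a))
-205453 - C(q + 154) = -205453 - 2*(20 + 154)/(338 + (20 + 154)) = -205453 - 2*174/(338 + 174) = -205453 - 2*174/512 = -205453 - 1*87/128 = -205453 - 87/128 = -26298071/128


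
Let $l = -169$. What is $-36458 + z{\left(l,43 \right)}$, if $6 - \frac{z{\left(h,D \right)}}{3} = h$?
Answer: $-35933$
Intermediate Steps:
$z{\left(h,D \right)} = 18 - 3 h$
$-36458 + z{\left(l,43 \right)} = -36458 + \left(18 - -507\right) = -36458 + \left(18 + 507\right) = -36458 + 525 = -35933$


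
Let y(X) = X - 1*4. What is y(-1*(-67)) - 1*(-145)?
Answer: 208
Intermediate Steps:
y(X) = -4 + X (y(X) = X - 4 = -4 + X)
y(-1*(-67)) - 1*(-145) = (-4 - 1*(-67)) - 1*(-145) = (-4 + 67) + 145 = 63 + 145 = 208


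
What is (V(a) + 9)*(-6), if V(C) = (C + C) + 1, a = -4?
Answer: -12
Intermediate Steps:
V(C) = 1 + 2*C (V(C) = 2*C + 1 = 1 + 2*C)
(V(a) + 9)*(-6) = ((1 + 2*(-4)) + 9)*(-6) = ((1 - 8) + 9)*(-6) = (-7 + 9)*(-6) = 2*(-6) = -12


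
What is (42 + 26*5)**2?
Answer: 29584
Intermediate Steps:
(42 + 26*5)**2 = (42 + 130)**2 = 172**2 = 29584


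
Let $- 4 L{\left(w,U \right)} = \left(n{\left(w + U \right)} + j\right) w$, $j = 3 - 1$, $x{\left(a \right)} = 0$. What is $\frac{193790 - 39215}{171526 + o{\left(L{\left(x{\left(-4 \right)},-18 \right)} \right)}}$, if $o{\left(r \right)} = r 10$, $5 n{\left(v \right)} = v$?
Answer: $\frac{154575}{171526} \approx 0.90118$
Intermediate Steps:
$n{\left(v \right)} = \frac{v}{5}$
$j = 2$
$L{\left(w,U \right)} = - \frac{w \left(2 + \frac{U}{5} + \frac{w}{5}\right)}{4}$ ($L{\left(w,U \right)} = - \frac{\left(\frac{w + U}{5} + 2\right) w}{4} = - \frac{\left(\frac{U + w}{5} + 2\right) w}{4} = - \frac{\left(\left(\frac{U}{5} + \frac{w}{5}\right) + 2\right) w}{4} = - \frac{\left(2 + \frac{U}{5} + \frac{w}{5}\right) w}{4} = - \frac{w \left(2 + \frac{U}{5} + \frac{w}{5}\right)}{4}$)
$o{\left(r \right)} = 10 r$
$\frac{193790 - 39215}{171526 + o{\left(L{\left(x{\left(-4 \right)},-18 \right)} \right)}} = \frac{193790 - 39215}{171526 + 10 \left(\left(- \frac{1}{20}\right) 0 \left(10 - 18 + 0\right)\right)} = \frac{154575}{171526 + 10 \left(\left(- \frac{1}{20}\right) 0 \left(-8\right)\right)} = \frac{154575}{171526 + 10 \cdot 0} = \frac{154575}{171526 + 0} = \frac{154575}{171526}$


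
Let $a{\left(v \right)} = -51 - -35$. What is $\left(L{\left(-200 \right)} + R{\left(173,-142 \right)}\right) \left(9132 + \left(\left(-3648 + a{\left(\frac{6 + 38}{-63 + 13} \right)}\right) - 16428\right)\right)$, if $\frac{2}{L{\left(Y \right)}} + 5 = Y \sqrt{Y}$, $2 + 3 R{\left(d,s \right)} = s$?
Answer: $\frac{4384 \left(- 121 i + 48000 \sqrt{2}\right)}{- i + 400 \sqrt{2}} \approx 5.2608 \cdot 10^{5} - 7.7499 i$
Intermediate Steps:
$a{\left(v \right)} = -16$ ($a{\left(v \right)} = -51 + 35 = -16$)
$R{\left(d,s \right)} = - \frac{2}{3} + \frac{s}{3}$
$L{\left(Y \right)} = \frac{2}{-5 + Y^{\frac{3}{2}}}$ ($L{\left(Y \right)} = \frac{2}{-5 + Y \sqrt{Y}} = \frac{2}{-5 + Y^{\frac{3}{2}}}$)
$\left(L{\left(-200 \right)} + R{\left(173,-142 \right)}\right) \left(9132 + \left(\left(-3648 + a{\left(\frac{6 + 38}{-63 + 13} \right)}\right) - 16428\right)\right) = \left(\frac{2}{-5 + \left(-200\right)^{\frac{3}{2}}} + \left(- \frac{2}{3} + \frac{1}{3} \left(-142\right)\right)\right) \left(9132 - 20092\right) = \left(\frac{2}{-5 - 2000 i \sqrt{2}} - 48\right) \left(9132 - 20092\right) = \left(-48 + \frac{2}{-5 - 2000 i \sqrt{2}}\right) \left(-10960\right) = 526080 - \frac{21920}{-5 - 2000 i \sqrt{2}}$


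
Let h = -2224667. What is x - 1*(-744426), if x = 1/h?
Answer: 1656099956141/2224667 ≈ 7.4443e+5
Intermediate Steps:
x = -1/2224667 (x = 1/(-2224667) = -1/2224667 ≈ -4.4951e-7)
x - 1*(-744426) = -1/2224667 - 1*(-744426) = -1/2224667 + 744426 = 1656099956141/2224667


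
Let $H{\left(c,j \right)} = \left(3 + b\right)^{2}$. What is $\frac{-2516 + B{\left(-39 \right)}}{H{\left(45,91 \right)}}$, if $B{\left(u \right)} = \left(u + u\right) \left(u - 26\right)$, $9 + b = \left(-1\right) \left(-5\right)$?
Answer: $2554$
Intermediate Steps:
$b = -4$ ($b = -9 - -5 = -9 + 5 = -4$)
$B{\left(u \right)} = 2 u \left(-26 + u\right)$
$H{\left(c,j \right)} = 1$ ($H{\left(c,j \right)} = \left(3 - 4\right)^{2} = \left(-1\right)^{2} = 1$)
$\frac{-2516 + B{\left(-39 \right)}}{H{\left(45,91 \right)}} = \frac{-2516 + 2 \left(-39\right) \left(-26 - 39\right)}{1} = \left(-2516 + 2 \left(-39\right) \left(-65\right)\right) 1 = \left(-2516 + 5070\right) 1 = 2554 \cdot 1 = 2554$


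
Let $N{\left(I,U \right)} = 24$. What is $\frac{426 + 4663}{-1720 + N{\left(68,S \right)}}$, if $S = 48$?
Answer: $- \frac{5089}{1696} \approx -3.0006$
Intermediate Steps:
$\frac{426 + 4663}{-1720 + N{\left(68,S \right)}} = \frac{426 + 4663}{-1720 + 24} = \frac{5089}{-1696} = 5089 \left(- \frac{1}{1696}\right) = - \frac{5089}{1696}$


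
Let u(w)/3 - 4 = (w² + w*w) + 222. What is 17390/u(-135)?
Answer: 8695/55014 ≈ 0.15805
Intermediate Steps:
u(w) = 678 + 6*w² (u(w) = 12 + 3*((w² + w*w) + 222) = 12 + 3*((w² + w²) + 222) = 12 + 3*(2*w² + 222) = 12 + 3*(222 + 2*w²) = 12 + (666 + 6*w²) = 678 + 6*w²)
17390/u(-135) = 17390/(678 + 6*(-135)²) = 17390/(678 + 6*18225) = 17390/(678 + 109350) = 17390/110028 = 17390*(1/110028) = 8695/55014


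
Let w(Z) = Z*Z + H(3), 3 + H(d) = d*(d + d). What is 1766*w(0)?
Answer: 26490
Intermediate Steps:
H(d) = -3 + 2*d² (H(d) = -3 + d*(d + d) = -3 + d*(2*d) = -3 + 2*d²)
w(Z) = 15 + Z² (w(Z) = Z*Z + (-3 + 2*3²) = Z² + (-3 + 2*9) = Z² + (-3 + 18) = Z² + 15 = 15 + Z²)
1766*w(0) = 1766*(15 + 0²) = 1766*(15 + 0) = 1766*15 = 26490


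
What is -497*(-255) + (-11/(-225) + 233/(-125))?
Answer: 142574833/1125 ≈ 1.2673e+5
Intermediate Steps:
-497*(-255) + (-11/(-225) + 233/(-125)) = 126735 + (-11*(-1/225) + 233*(-1/125)) = 126735 + (11/225 - 233/125) = 126735 - 2042/1125 = 142574833/1125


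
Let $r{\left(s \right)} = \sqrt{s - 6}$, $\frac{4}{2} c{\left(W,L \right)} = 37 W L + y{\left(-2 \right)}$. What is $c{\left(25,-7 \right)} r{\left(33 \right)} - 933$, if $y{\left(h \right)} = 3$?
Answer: $-933 - 9708 \sqrt{3} \approx -17748.0$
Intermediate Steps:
$c{\left(W,L \right)} = \frac{3}{2} + \frac{37 L W}{2}$ ($c{\left(W,L \right)} = \frac{37 W L + 3}{2} = \frac{37 L W + 3}{2} = \frac{3 + 37 L W}{2} = \frac{3}{2} + \frac{37 L W}{2}$)
$r{\left(s \right)} = \sqrt{-6 + s}$
$c{\left(25,-7 \right)} r{\left(33 \right)} - 933 = \left(\frac{3}{2} + \frac{37}{2} \left(-7\right) 25\right) \sqrt{-6 + 33} - 933 = \left(\frac{3}{2} - \frac{6475}{2}\right) \sqrt{27} - 933 = - 3236 \cdot 3 \sqrt{3} - 933 = - 9708 \sqrt{3} - 933 = -933 - 9708 \sqrt{3}$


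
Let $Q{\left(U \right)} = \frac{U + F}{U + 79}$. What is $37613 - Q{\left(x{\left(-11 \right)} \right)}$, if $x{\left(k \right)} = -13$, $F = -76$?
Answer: $\frac{2482547}{66} \approx 37614.0$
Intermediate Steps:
$Q{\left(U \right)} = \frac{-76 + U}{79 + U}$ ($Q{\left(U \right)} = \frac{U - 76}{U + 79} = \frac{-76 + U}{79 + U}$)
$37613 - Q{\left(x{\left(-11 \right)} \right)} = 37613 - \frac{-76 - 13}{79 - 13} = 37613 - \frac{1}{66} \left(-89\right) = 37613 - - \frac{89}{66} = 37613 + \frac{89}{66} = \frac{2482547}{66}$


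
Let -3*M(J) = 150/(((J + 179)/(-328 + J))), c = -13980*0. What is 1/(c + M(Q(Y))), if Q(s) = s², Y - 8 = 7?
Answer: 202/2575 ≈ 0.078447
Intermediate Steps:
c = 0
Y = 15 (Y = 8 + 7 = 15)
M(J) = -50*(-328 + J)/(179 + J) (M(J) = -50/((J + 179)/(-328 + J)) = -50/((179 + J)/(-328 + J)) = -50*(-328 + J)/(179 + J))
1/(c + M(Q(Y))) = 1/(0 + 50*(328 - 1*15²)/(179 + 15²)) = 1/(0 + 50*(328 - 1*225)/(179 + 225)) = 1/(0 + 50*(328 - 225)/404) = 1/(0 + 50*(1/404)*103) = 1/(0 + 2575/202) = 1/(2575/202) = 202/2575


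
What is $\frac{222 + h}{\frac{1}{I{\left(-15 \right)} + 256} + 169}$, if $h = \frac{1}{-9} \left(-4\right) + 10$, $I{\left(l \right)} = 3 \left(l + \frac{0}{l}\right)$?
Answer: $\frac{110353}{80235} \approx 1.3754$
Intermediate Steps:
$I{\left(l \right)} = 3 l$ ($I{\left(l \right)} = 3 \left(l + 0\right) = 3 l$)
$h = \frac{94}{9}$ ($h = \left(- \frac{1}{9}\right) \left(-4\right) + 10 = \frac{4}{9} + 10 = \frac{94}{9} \approx 10.444$)
$\frac{222 + h}{\frac{1}{I{\left(-15 \right)} + 256} + 169} = \frac{222 + \frac{94}{9}}{\frac{1}{3 \left(-15\right) + 256} + 169} = \frac{2092}{9 \left(\frac{1}{-45 + 256} + 169\right)} = \frac{2092}{9 \left(\frac{1}{211} + 169\right)} = \frac{2092}{9 \cdot \frac{35660}{211}} = \frac{2092}{9} \cdot \frac{211}{35660} = \frac{110353}{80235}$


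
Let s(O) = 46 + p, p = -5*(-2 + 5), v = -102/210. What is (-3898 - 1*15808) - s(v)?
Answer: -19737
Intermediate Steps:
v = -17/35 (v = -102*1/210 = -17/35 ≈ -0.48571)
p = -15 (p = -5*3 = -15)
s(O) = 31 (s(O) = 46 - 15 = 31)
(-3898 - 1*15808) - s(v) = (-3898 - 1*15808) - 1*31 = (-3898 - 15808) - 31 = -19706 - 31 = -19737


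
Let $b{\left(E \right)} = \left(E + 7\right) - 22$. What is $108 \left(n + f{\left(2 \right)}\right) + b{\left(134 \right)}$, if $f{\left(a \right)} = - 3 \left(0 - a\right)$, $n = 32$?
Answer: $4223$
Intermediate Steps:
$f{\left(a \right)} = 3 a$ ($f{\left(a \right)} = - 3 \left(- a\right) = 3 a$)
$b{\left(E \right)} = -15 + E$ ($b{\left(E \right)} = \left(7 + E\right) - 22 = -15 + E$)
$108 \left(n + f{\left(2 \right)}\right) + b{\left(134 \right)} = 108 \left(32 + 3 \cdot 2\right) + \left(-15 + 134\right) = 108 \left(32 + 6\right) + 119 = 108 \cdot 38 + 119 = 4104 + 119 = 4223$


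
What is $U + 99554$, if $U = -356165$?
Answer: $-256611$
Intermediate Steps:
$U + 99554 = -356165 + 99554 = -256611$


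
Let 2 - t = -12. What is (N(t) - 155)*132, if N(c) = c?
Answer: -18612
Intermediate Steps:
t = 14 (t = 2 - 1*(-12) = 2 + 12 = 14)
(N(t) - 155)*132 = (14 - 155)*132 = -141*132 = -18612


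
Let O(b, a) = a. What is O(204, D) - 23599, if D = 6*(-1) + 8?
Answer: -23597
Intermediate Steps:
D = 2 (D = -6 + 8 = 2)
O(204, D) - 23599 = 2 - 23599 = -23597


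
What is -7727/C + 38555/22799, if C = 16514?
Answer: 460529397/376502686 ≈ 1.2232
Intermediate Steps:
-7727/C + 38555/22799 = -7727/16514 + 38555/22799 = 460529397/376502686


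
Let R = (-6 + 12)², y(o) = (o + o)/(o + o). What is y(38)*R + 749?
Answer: 785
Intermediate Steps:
y(o) = 1 (y(o) = (2*o)/((2*o)) = (2*o)*(1/(2*o)) = 1)
R = 36 (R = 6² = 36)
y(38)*R + 749 = 1*36 + 749 = 36 + 749 = 785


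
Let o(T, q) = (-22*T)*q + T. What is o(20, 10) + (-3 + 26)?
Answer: -4357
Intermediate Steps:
o(T, q) = T - 22*T*q (o(T, q) = -22*T*q + T = T - 22*T*q)
o(20, 10) + (-3 + 26) = 20*(1 - 22*10) + (-3 + 26) = 20*(1 - 220) + 23 = 20*(-219) + 23 = -4380 + 23 = -4357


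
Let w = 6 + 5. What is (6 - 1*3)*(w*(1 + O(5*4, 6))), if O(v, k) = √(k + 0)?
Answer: 33 + 33*√6 ≈ 113.83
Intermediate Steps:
O(v, k) = √k
w = 11
(6 - 1*3)*(w*(1 + O(5*4, 6))) = (6 - 1*3)*(11*(1 + √6)) = (6 - 3)*(11 + 11*√6) = 3*(11 + 11*√6) = 33 + 33*√6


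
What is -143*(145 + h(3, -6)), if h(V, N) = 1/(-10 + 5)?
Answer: -103532/5 ≈ -20706.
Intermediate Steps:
h(V, N) = -⅕ (h(V, N) = 1/(-5) = -⅕)
-143*(145 + h(3, -6)) = -143*(145 - ⅕) = -143*724/5 = -103532/5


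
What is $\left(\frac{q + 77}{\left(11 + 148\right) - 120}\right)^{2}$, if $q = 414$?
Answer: $\frac{241081}{1521} \approx 158.5$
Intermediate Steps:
$\left(\frac{q + 77}{\left(11 + 148\right) - 120}\right)^{2} = \left(\frac{414 + 77}{\left(11 + 148\right) - 120}\right)^{2} = \left(\frac{491}{159 - 120}\right)^{2} = \left(\frac{491}{39}\right)^{2} = \frac{241081}{1521}$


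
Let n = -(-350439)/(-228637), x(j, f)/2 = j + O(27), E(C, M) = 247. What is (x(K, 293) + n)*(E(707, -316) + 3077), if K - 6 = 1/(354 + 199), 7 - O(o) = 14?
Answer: -1483195441860/126436261 ≈ -11731.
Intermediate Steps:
O(o) = -7 (O(o) = 7 - 1*14 = 7 - 14 = -7)
K = 3319/553 (K = 6 + 1/(354 + 199) = 6 + 1/553 = 3319/553 ≈ 6.0018)
x(j, f) = -14 + 2*j (x(j, f) = 2*(j - 7) = 2*(-7 + j) = -14 + 2*j)
n = -350439/228637 (n = -(-350439)*(-1)/228637 = -1*350439/228637 = -350439/228637 ≈ -1.5327)
(x(K, 293) + n)*(E(707, -316) + 3077) = ((-14 + 2*(3319/553)) - 350439/228637)*(247 + 3077) = ((-14 + 6638/553) - 350439/228637)*3324 = (-1104/553 - 350439/228637)*3324 = -446208015/126436261*3324 = -1483195441860/126436261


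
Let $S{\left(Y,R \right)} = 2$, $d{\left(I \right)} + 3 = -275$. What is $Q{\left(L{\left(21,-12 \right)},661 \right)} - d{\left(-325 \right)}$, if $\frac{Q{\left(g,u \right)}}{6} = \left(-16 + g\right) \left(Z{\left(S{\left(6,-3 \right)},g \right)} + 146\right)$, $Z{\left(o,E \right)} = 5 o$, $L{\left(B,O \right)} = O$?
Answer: $-25930$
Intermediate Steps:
$d{\left(I \right)} = -278$ ($d{\left(I \right)} = -3 - 275 = -278$)
$Q{\left(g,u \right)} = -14976 + 936 g$ ($Q{\left(g,u \right)} = 6 \left(-16 + g\right) \left(5 \cdot 2 + 146\right) = 6 \left(-16 + g\right) \left(10 + 146\right) = 6 \left(-16 + g\right) 156 = 6 \left(-2496 + 156 g\right) = -14976 + 936 g$)
$Q{\left(L{\left(21,-12 \right)},661 \right)} - d{\left(-325 \right)} = \left(-14976 + 936 \left(-12\right)\right) - -278 = \left(-14976 - 11232\right) + 278 = -26208 + 278 = -25930$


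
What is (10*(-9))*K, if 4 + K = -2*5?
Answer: 1260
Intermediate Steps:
K = -14 (K = -4 - 2*5 = -4 - 10 = -14)
(10*(-9))*K = (10*(-9))*(-14) = -90*(-14) = 1260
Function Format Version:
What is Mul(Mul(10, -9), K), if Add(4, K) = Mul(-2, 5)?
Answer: 1260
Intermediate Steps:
K = -14 (K = Add(-4, Mul(-2, 5)) = Add(-4, -10) = -14)
Mul(Mul(10, -9), K) = Mul(Mul(10, -9), -14) = Mul(-90, -14) = 1260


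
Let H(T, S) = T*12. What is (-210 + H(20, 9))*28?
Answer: 840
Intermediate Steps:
H(T, S) = 12*T
(-210 + H(20, 9))*28 = (-210 + 12*20)*28 = (-210 + 240)*28 = 30*28 = 840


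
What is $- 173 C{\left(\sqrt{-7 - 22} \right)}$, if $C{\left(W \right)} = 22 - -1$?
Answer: $-3979$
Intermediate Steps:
$C{\left(W \right)} = 23$ ($C{\left(W \right)} = 22 + 1 = 23$)
$- 173 C{\left(\sqrt{-7 - 22} \right)} = \left(-173\right) 23 = -3979$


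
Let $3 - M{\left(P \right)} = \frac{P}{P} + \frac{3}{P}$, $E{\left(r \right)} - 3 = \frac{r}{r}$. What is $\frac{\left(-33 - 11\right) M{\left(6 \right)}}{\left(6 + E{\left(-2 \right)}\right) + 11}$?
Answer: $- \frac{22}{7} \approx -3.1429$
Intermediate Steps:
$E{\left(r \right)} = 4$ ($E{\left(r \right)} = 3 + \frac{r}{r} = 3 + 1 = 4$)
$M{\left(P \right)} = 2 - \frac{3}{P}$ ($M{\left(P \right)} = 3 - \left(\frac{P}{P} + \frac{3}{P}\right) = 3 - \left(1 + \frac{3}{P}\right) = 2 - \frac{3}{P}$)
$\frac{\left(-33 - 11\right) M{\left(6 \right)}}{\left(6 + E{\left(-2 \right)}\right) + 11} = \frac{\left(-33 - 11\right) \left(2 - \frac{3}{6}\right)}{\left(6 + 4\right) + 11} = \frac{\left(-44\right) \left(2 - \frac{1}{2}\right)}{10 + 11} = \frac{\left(-44\right) \left(2 - \frac{1}{2}\right)}{21} = \left(-44\right) \frac{3}{2} \cdot \frac{1}{21} = \left(-66\right) \frac{1}{21} = - \frac{22}{7}$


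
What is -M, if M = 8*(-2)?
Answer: 16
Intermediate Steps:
M = -16
-M = -1*(-16) = 16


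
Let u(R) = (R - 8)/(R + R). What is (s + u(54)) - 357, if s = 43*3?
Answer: -12289/54 ≈ -227.57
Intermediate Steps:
s = 129
u(R) = (-8 + R)/(2*R) (u(R) = (-8 + R)/((2*R)) = (-8 + R)*(1/(2*R)) = (-8 + R)/(2*R))
(s + u(54)) - 357 = (129 + (1/2)*(-8 + 54)/54) - 357 = (129 + (1/2)*(1/54)*46) - 357 = (129 + 23/54) - 357 = 6989/54 - 357 = -12289/54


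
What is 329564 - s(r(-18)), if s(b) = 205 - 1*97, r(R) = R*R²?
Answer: 329456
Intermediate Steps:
r(R) = R³
s(b) = 108 (s(b) = 205 - 97 = 108)
329564 - s(r(-18)) = 329564 - 1*108 = 329564 - 108 = 329456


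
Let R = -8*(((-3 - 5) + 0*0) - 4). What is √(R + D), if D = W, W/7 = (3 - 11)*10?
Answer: 4*I*√29 ≈ 21.541*I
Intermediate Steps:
W = -560 (W = 7*((3 - 11)*10) = 7*(-8*10) = 7*(-80) = -560)
R = 96 (R = -8*((-8 + 0) - 4) = -8*(-8 - 4) = -8*(-12) = 96)
D = -560
√(R + D) = √(96 - 560) = √(-464) = 4*I*√29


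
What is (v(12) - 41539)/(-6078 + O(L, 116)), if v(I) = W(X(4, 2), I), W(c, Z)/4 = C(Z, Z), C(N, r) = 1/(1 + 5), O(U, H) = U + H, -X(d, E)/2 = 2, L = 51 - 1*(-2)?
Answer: 124615/17727 ≈ 7.0297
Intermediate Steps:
L = 53 (L = 51 + 2 = 53)
X(d, E) = -4 (X(d, E) = -2*2 = -4)
O(U, H) = H + U
C(N, r) = ⅙ (C(N, r) = 1/6 = ⅙)
W(c, Z) = ⅔ (W(c, Z) = 4*(⅙) = ⅔)
v(I) = ⅔
(v(12) - 41539)/(-6078 + O(L, 116)) = (⅔ - 41539)/(-6078 + (116 + 53)) = -124615/(3*(-6078 + 169)) = -124615/3/(-5909) = -124615/3*(-1/5909) = 124615/17727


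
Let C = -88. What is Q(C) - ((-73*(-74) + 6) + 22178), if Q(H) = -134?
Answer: -27720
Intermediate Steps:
Q(C) - ((-73*(-74) + 6) + 22178) = -134 - ((-73*(-74) + 6) + 22178) = -134 - ((5402 + 6) + 22178) = -134 - (5408 + 22178) = -134 - 1*27586 = -134 - 27586 = -27720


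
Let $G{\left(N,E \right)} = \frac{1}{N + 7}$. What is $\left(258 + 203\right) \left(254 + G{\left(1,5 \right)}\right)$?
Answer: $\frac{937213}{8} \approx 1.1715 \cdot 10^{5}$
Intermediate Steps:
$G{\left(N,E \right)} = \frac{1}{7 + N}$
$\left(258 + 203\right) \left(254 + G{\left(1,5 \right)}\right) = \left(258 + 203\right) \left(254 + \frac{1}{7 + 1}\right) = 461 \left(254 + \frac{1}{8}\right) = 461 \cdot \frac{2033}{8} = \frac{937213}{8}$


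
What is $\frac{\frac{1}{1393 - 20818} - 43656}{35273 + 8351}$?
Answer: $- \frac{20683361}{20668200} \approx -1.0007$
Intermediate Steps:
$\frac{\frac{1}{1393 - 20818} - 43656}{35273 + 8351} = \frac{\frac{1}{1393 - 20818} - 43656}{43624} = \left(\frac{1}{1393 - 20818} - 43656\right) \frac{1}{43624} = \left(\frac{1}{-19425} - 43656\right) \frac{1}{43624} = \left(- \frac{1}{19425} - 43656\right) \frac{1}{43624} = \left(- \frac{848017801}{19425}\right) \frac{1}{43624} = - \frac{20683361}{20668200}$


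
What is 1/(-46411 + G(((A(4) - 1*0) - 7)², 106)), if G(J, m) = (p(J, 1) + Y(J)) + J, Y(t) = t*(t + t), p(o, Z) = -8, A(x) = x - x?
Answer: -1/41568 ≈ -2.4057e-5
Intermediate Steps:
A(x) = 0
Y(t) = 2*t² (Y(t) = t*(2*t) = 2*t²)
G(J, m) = -8 + J + 2*J² (G(J, m) = (-8 + 2*J²) + J = -8 + J + 2*J²)
1/(-46411 + G(((A(4) - 1*0) - 7)², 106)) = 1/(-46411 + (-8 + ((0 - 1*0) - 7)² + 2*(((0 - 1*0) - 7)²)²)) = 1/(-46411 + (-8 + ((0 + 0) - 7)² + 2*(((0 + 0) - 7)²)²)) = 1/(-46411 + (-8 + (0 - 7)² + 2*((0 - 7)²)²)) = 1/(-46411 + (-8 + (-7)² + 2*((-7)²)²)) = 1/(-46411 + (-8 + 49 + 2*49²)) = 1/(-46411 + (-8 + 49 + 2*2401)) = 1/(-46411 + (-8 + 49 + 4802)) = 1/(-46411 + 4843) = 1/(-41568) = -1/41568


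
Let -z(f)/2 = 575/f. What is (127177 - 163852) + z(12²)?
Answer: -2641175/72 ≈ -36683.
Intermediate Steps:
z(f) = -1150/f
(127177 - 163852) + z(12²) = (127177 - 163852) - 1150/(12²) = -36675 - 1150/144 = -36675 - 1150*1/144 = -36675 - 575/72 = -2641175/72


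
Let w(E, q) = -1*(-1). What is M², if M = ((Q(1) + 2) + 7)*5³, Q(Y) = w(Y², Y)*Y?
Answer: 1562500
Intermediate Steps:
w(E, q) = 1
Q(Y) = Y (Q(Y) = 1*Y = Y)
M = 1250 (M = ((1 + 2) + 7)*5³ = (3 + 7)*125 = 10*125 = 1250)
M² = 1250² = 1562500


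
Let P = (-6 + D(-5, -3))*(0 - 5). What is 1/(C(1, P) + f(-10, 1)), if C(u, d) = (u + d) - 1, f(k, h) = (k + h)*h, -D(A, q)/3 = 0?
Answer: 1/21 ≈ 0.047619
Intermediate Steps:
D(A, q) = 0 (D(A, q) = -3*0 = 0)
f(k, h) = h*(h + k) (f(k, h) = (h + k)*h = h*(h + k))
P = 30 (P = (-6 + 0)*(0 - 5) = -6*(-5) = 30)
C(u, d) = -1 + d + u (C(u, d) = (d + u) - 1 = -1 + d + u)
1/(C(1, P) + f(-10, 1)) = 1/((-1 + 30 + 1) + 1*(1 - 10)) = 1/(30 + 1*(-9)) = 1/(30 - 9) = 1/21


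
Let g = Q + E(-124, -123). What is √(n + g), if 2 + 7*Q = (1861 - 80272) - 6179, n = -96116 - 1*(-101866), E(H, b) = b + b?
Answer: 4*I*√20153/7 ≈ 81.121*I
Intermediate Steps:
E(H, b) = 2*b
n = 5750 (n = -96116 + 101866 = 5750)
Q = -84592/7 (Q = -2/7 + ((1861 - 80272) - 6179)/7 = -2/7 + (-78411 - 6179)/7 = -2/7 + (⅐)*(-84590) = -2/7 - 84590/7 = -84592/7 ≈ -12085.)
g = -86314/7 (g = -84592/7 + 2*(-123) = -84592/7 - 246 = -86314/7 ≈ -12331.)
√(n + g) = √(5750 - 86314/7) = √(-46064/7) = 4*I*√20153/7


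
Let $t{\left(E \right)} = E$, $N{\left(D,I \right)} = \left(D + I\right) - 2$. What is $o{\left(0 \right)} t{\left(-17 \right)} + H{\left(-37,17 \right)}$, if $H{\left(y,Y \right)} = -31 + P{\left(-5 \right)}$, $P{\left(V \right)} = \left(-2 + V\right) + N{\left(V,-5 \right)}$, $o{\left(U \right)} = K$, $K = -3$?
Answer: $1$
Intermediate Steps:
$N{\left(D,I \right)} = -2 + D + I$
$o{\left(U \right)} = -3$
$P{\left(V \right)} = -9 + 2 V$ ($P{\left(V \right)} = \left(-2 + V\right) - \left(7 - V\right) = \left(-2 + V\right) + \left(-7 + V\right) = -9 + 2 V$)
$H{\left(y,Y \right)} = -50$ ($H{\left(y,Y \right)} = -31 + \left(-9 + 2 \left(-5\right)\right) = -31 - 19 = -50$)
$o{\left(0 \right)} t{\left(-17 \right)} + H{\left(-37,17 \right)} = \left(-3\right) \left(-17\right) - 50 = 51 - 50 = 1$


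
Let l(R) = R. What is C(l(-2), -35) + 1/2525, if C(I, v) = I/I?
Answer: 2526/2525 ≈ 1.0004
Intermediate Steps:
C(I, v) = 1
C(l(-2), -35) + 1/2525 = 1 + 1/2525 = 2526/2525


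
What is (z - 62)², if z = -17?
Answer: 6241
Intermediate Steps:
(z - 62)² = (-17 - 62)² = (-79)² = 6241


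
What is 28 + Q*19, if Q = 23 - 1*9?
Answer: 294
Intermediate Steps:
Q = 14 (Q = 23 - 9 = 14)
28 + Q*19 = 28 + 14*19 = 28 + 266 = 294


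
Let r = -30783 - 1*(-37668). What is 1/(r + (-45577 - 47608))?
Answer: -1/86300 ≈ -1.1587e-5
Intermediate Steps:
r = 6885 (r = -30783 + 37668 = 6885)
1/(r + (-45577 - 47608)) = 1/(6885 + (-45577 - 47608)) = 1/(6885 - 93185) = 1/(-86300) = -1/86300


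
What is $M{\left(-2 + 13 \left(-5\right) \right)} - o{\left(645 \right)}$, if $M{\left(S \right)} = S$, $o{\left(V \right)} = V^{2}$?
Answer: $-416092$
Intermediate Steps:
$M{\left(-2 + 13 \left(-5\right) \right)} - o{\left(645 \right)} = \left(-2 + 13 \left(-5\right)\right) - 645^{2} = \left(-2 - 65\right) - 416025 = -67 - 416025 = -416092$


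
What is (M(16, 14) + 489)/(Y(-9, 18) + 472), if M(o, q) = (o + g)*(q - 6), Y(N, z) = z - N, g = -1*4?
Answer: 585/499 ≈ 1.1723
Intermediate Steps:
g = -4
M(o, q) = (-6 + q)*(-4 + o) (M(o, q) = (o - 4)*(q - 6) = (-4 + o)*(-6 + q) = (-6 + q)*(-4 + o))
(M(16, 14) + 489)/(Y(-9, 18) + 472) = ((24 - 6*16 - 4*14 + 16*14) + 489)/((18 - 1*(-9)) + 472) = ((24 - 96 - 56 + 224) + 489)/((18 + 9) + 472) = (96 + 489)/(27 + 472) = 585/499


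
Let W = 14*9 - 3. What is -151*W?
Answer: -18573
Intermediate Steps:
W = 123 (W = 126 - 3 = 123)
-151*W = -151*123 = -18573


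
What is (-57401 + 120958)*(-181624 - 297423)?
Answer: -30446790179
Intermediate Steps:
(-57401 + 120958)*(-181624 - 297423) = 63557*(-479047) = -30446790179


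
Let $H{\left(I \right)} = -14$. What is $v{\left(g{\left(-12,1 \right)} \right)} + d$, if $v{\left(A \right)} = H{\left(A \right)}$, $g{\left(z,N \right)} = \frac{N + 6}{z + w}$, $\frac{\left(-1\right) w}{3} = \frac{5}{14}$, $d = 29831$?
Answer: $29817$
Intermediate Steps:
$w = - \frac{15}{14}$ ($w = - 3 \cdot \frac{5}{14} = - 3 \cdot 5 \cdot \frac{1}{14} = \left(-3\right) \frac{5}{14} = - \frac{15}{14} \approx -1.0714$)
$g{\left(z,N \right)} = \frac{6 + N}{- \frac{15}{14} + z}$ ($g{\left(z,N \right)} = \frac{N + 6}{z - \frac{15}{14}} = \frac{6 + N}{- \frac{15}{14} + z}$)
$v{\left(A \right)} = -14$
$v{\left(g{\left(-12,1 \right)} \right)} + d = -14 + 29831 = 29817$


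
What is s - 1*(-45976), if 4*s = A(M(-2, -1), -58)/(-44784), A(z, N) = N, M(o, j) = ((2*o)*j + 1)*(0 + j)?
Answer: 4117978397/89568 ≈ 45976.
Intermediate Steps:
M(o, j) = j*(1 + 2*j*o) (M(o, j) = (2*j*o + 1)*j = (1 + 2*j*o)*j = j*(1 + 2*j*o))
s = 29/89568 (s = (-58/(-44784))/4 = (-58*(-1/44784))/4 = (1/4)*(29/22392) = 29/89568 ≈ 0.00032378)
s - 1*(-45976) = 29/89568 - 1*(-45976) = 29/89568 + 45976 = 4117978397/89568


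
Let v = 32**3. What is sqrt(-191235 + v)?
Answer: I*sqrt(158467) ≈ 398.08*I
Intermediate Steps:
v = 32768
sqrt(-191235 + v) = sqrt(-191235 + 32768) = sqrt(-158467) = I*sqrt(158467)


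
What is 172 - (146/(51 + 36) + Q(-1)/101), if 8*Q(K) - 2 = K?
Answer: 11972857/70296 ≈ 170.32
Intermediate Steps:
Q(K) = ¼ + K/8
172 - (146/(51 + 36) + Q(-1)/101) = 172 - (146/(51 + 36) + (¼ + (⅛)*(-1))/101) = 172 - (146/87 + (¼ - ⅛)*(1/101)) = 172 - (146*(1/87) + (⅛)*(1/101)) = 172 - (146/87 + 1/808) = 172 - 1*118055/70296 = 172 - 118055/70296 = 11972857/70296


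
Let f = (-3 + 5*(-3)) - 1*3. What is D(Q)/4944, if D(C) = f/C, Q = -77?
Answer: 1/18128 ≈ 5.5163e-5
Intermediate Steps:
f = -21 (f = (-3 - 15) - 3 = -18 - 3 = -21)
D(C) = -21/C
D(Q)/4944 = -21/(-77)/4944 = -21*(-1/77)*(1/4944) = (3/11)*(1/4944) = 1/18128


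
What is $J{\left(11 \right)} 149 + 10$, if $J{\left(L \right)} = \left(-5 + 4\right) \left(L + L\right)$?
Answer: $-3268$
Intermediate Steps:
$J{\left(L \right)} = - 2 L$
$J{\left(11 \right)} 149 + 10 = \left(-2\right) 11 \cdot 149 + 10 = \left(-22\right) 149 + 10 = -3278 + 10 = -3268$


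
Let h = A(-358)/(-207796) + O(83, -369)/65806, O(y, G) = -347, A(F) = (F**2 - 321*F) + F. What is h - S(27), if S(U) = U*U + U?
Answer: -2588439456053/3418555894 ≈ -757.17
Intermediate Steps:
A(F) = F**2 - 320*F
S(U) = U + U**2 (S(U) = U**2 + U = U + U**2)
h = -4011200189/3418555894 (h = -358*(-320 - 358)/(-207796) - 347/65806 = -358*(-678)*(-1/207796) - 347*1/65806 = 242724*(-1/207796) - 347/65806 = -60681/51949 - 347/65806 = -4011200189/3418555894 ≈ -1.1734)
h - S(27) = -4011200189/3418555894 - 27*(1 + 27) = -4011200189/3418555894 - 27*28 = -4011200189/3418555894 - 1*756 = -4011200189/3418555894 - 756 = -2588439456053/3418555894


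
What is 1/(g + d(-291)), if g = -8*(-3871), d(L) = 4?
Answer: 1/30972 ≈ 3.2287e-5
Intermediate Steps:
g = 30968
1/(g + d(-291)) = 1/(30968 + 4) = 1/30972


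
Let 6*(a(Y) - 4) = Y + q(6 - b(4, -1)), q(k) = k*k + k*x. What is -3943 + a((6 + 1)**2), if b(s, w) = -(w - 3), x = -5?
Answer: -23591/6 ≈ -3931.8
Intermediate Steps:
b(s, w) = 3 - w (b(s, w) = -(-3 + w) = 3 - w)
q(k) = k**2 - 5*k (q(k) = k*k + k*(-5) = k**2 - 5*k)
a(Y) = 3 + Y/6 (a(Y) = 4 + (Y + (6 - (3 - 1*(-1)))*(-5 + (6 - (3 - 1*(-1)))))/6 = 4 + (Y + (6 - (3 + 1))*(-5 + (6 - (3 + 1))))/6 = 4 + (Y + (6 - 1*4)*(-5 + (6 - 1*4)))/6 = 4 + (Y + (6 - 4)*(-5 + (6 - 4)))/6 = 4 + (Y + 2*(-5 + 2))/6 = 4 + (Y + 2*(-3))/6 = 4 + (Y - 6)/6 = 4 + (-6 + Y)/6 = 4 + (-1 + Y/6) = 3 + Y/6)
-3943 + a((6 + 1)**2) = -3943 + (3 + (6 + 1)**2/6) = -3943 + (3 + (1/6)*7**2) = -3943 + (3 + (1/6)*49) = -3943 + (3 + 49/6) = -3943 + 67/6 = -23591/6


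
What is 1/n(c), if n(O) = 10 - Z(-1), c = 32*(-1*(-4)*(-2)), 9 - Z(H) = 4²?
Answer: 1/17 ≈ 0.058824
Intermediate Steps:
Z(H) = -7 (Z(H) = 9 - 1*4² = 9 - 1*16 = 9 - 16 = -7)
c = -256 (c = 32*(4*(-2)) = 32*(-8) = -256)
n(O) = 17 (n(O) = 10 - 1*(-7) = 10 + 7 = 17)
1/n(c) = 1/17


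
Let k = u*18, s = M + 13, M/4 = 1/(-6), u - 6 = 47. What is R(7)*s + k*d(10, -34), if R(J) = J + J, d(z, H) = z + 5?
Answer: 43448/3 ≈ 14483.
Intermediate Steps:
u = 53 (u = 6 + 47 = 53)
M = -⅔ (M = 4/(-6) = 4*(-⅙) = -⅔ ≈ -0.66667)
d(z, H) = 5 + z
s = 37/3 (s = -⅔ + 13 = 37/3 ≈ 12.333)
k = 954 (k = 53*18 = 954)
R(J) = 2*J
R(7)*s + k*d(10, -34) = (2*7)*(37/3) + 954*(5 + 10) = 14*(37/3) + 954*15 = 518/3 + 14310 = 43448/3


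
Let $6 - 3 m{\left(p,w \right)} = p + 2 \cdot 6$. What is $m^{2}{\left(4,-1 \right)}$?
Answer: $\frac{100}{9} \approx 11.111$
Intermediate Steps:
$m{\left(p,w \right)} = -2 - \frac{p}{3}$ ($m{\left(p,w \right)} = 2 - \frac{p + 2 \cdot 6}{3} = 2 - \frac{p + 12}{3} = 2 - \frac{12 + p}{3} = 2 - \left(4 + \frac{p}{3}\right) = -2 - \frac{p}{3}$)
$m^{2}{\left(4,-1 \right)} = \left(-2 - \frac{4}{3}\right)^{2} = \left(- \frac{10}{3}\right)^{2} = \frac{100}{9}$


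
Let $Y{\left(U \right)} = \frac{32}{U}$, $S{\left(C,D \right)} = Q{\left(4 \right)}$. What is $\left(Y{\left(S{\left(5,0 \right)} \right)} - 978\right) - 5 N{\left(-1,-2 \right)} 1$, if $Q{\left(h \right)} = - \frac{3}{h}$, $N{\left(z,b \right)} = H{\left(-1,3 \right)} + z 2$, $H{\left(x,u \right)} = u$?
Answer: $\frac{15310}{3} \approx 5103.3$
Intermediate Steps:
$N{\left(z,b \right)} = 3 + 2 z$ ($N{\left(z,b \right)} = 3 + z 2 = 3 + 2 z$)
$S{\left(C,D \right)} = - \frac{3}{4}$
$\left(Y{\left(S{\left(5,0 \right)} \right)} - 978\right) - 5 N{\left(-1,-2 \right)} 1 = \left(\frac{32}{- \frac{3}{4}} - 978\right) - 5 \left(3 + 2 \left(-1\right)\right) 1 = \left(32 \left(- \frac{4}{3}\right) - 978\right) - 5 \left(3 - 2\right) 1 = \left(- \frac{128}{3} - 978\right) \left(-5\right) 1 \cdot 1 = - \frac{3062 \left(\left(-5\right) 1\right)}{3} = \left(- \frac{3062}{3}\right) \left(-5\right) = \frac{15310}{3}$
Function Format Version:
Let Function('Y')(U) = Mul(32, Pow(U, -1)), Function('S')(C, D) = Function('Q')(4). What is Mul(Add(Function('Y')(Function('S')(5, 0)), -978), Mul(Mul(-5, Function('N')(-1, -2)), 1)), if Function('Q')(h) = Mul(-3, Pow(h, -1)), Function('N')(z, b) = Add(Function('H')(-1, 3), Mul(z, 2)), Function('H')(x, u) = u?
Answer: Rational(15310, 3) ≈ 5103.3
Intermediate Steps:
Function('N')(z, b) = Add(3, Mul(2, z)) (Function('N')(z, b) = Add(3, Mul(z, 2)) = Add(3, Mul(2, z)))
Function('S')(C, D) = Rational(-3, 4) (Function('S')(C, D) = Mul(-3, Pow(4, -1)) = Mul(-3, Rational(1, 4)) = Rational(-3, 4))
Mul(Add(Function('Y')(Function('S')(5, 0)), -978), Mul(Mul(-5, Function('N')(-1, -2)), 1)) = Mul(Add(Mul(32, Pow(Rational(-3, 4), -1)), -978), Mul(Mul(-5, Add(3, Mul(2, -1))), 1)) = Mul(Add(Mul(32, Rational(-4, 3)), -978), Mul(Mul(-5, Add(3, -2)), 1)) = Mul(Add(Rational(-128, 3), -978), Mul(Mul(-5, 1), 1)) = Mul(Rational(-3062, 3), Mul(-5, 1)) = Mul(Rational(-3062, 3), -5) = Rational(15310, 3)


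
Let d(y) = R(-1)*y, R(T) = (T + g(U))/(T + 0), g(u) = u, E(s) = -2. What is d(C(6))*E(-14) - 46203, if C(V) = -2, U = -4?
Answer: -46183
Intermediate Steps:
R(T) = (-4 + T)/T (R(T) = (T - 4)/(T + 0) = (-4 + T)/T)
d(y) = 5*y (d(y) = ((-4 - 1)/(-1))*y = (-1*(-5))*y = 5*y)
d(C(6))*E(-14) - 46203 = (5*(-2))*(-2) - 46203 = -10*(-2) - 46203 = 20 - 46203 = -46183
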